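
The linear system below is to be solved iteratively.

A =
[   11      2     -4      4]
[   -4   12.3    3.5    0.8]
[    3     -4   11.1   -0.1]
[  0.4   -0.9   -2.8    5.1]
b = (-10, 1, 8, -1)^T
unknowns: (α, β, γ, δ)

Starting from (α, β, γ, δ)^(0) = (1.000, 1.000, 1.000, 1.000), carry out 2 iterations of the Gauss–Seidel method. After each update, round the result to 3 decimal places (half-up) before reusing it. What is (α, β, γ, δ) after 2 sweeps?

(-0.585, -0.351, 0.754, 0.202)

Iteration 1:
  α = (-10 - (2)·1.000 - (-4)·1.000 - (4)·1.000) / (11) = -1.091
  β = (1 - (-4)·-1.091 - (3.5)·1.000 - (0.8)·1.000) / (12.3) = -0.623
  γ = (8 - (3)·-1.091 - (-4)·-0.623 - (-0.1)·1.000) / (11.1) = 0.800
  δ = (-1 - (0.4)·-1.091 - (-0.9)·-0.623 - (-2.8)·0.800) / (5.1) = 0.219
Iteration 2:
  α = (-10 - (2)·-0.623 - (-4)·0.800 - (4)·0.219) / (11) = -0.585
  β = (1 - (-4)·-0.585 - (3.5)·0.800 - (0.8)·0.219) / (12.3) = -0.351
  γ = (8 - (3)·-0.585 - (-4)·-0.351 - (-0.1)·0.219) / (11.1) = 0.754
  δ = (-1 - (0.4)·-0.585 - (-0.9)·-0.351 - (-2.8)·0.754) / (5.1) = 0.202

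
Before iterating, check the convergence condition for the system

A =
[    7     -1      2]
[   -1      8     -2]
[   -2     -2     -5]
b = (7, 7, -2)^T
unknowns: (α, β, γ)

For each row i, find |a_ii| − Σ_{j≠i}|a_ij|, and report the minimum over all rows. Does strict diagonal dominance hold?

1

row 1: |7| − (1+2) = 4
row 2: |8| − (1+2) = 5
row 3: |-5| − (2+2) = 1
minimum over rows = 1 → strictly diagonally dominant (convergence guaranteed)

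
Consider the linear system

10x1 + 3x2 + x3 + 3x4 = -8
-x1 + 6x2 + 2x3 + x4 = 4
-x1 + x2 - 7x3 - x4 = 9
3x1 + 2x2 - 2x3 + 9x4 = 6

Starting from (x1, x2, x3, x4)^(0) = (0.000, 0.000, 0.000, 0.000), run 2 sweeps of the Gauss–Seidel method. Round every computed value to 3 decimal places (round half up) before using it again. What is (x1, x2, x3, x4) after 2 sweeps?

Iteration 1:
  x1 = (-8 - (3)·0.000 - (1)·0.000 - (3)·0.000) / (10) = -0.800
  x2 = (4 - (-1)·-0.800 - (2)·0.000 - (1)·0.000) / (6) = 0.533
  x3 = (9 - (-1)·-0.800 - (1)·0.533 - (-1)·0.000) / (-7) = -1.095
  x4 = (6 - (3)·-0.800 - (2)·0.533 - (-2)·-1.095) / (9) = 0.572
Iteration 2:
  x1 = (-8 - (3)·0.533 - (1)·-1.095 - (3)·0.572) / (10) = -1.022
  x2 = (4 - (-1)·-1.022 - (2)·-1.095 - (1)·0.572) / (6) = 0.766
  x3 = (9 - (-1)·-1.022 - (1)·0.766 - (-1)·0.572) / (-7) = -1.112
  x4 = (6 - (3)·-1.022 - (2)·0.766 - (-2)·-1.112) / (9) = 0.590

(-1.022, 0.766, -1.112, 0.590)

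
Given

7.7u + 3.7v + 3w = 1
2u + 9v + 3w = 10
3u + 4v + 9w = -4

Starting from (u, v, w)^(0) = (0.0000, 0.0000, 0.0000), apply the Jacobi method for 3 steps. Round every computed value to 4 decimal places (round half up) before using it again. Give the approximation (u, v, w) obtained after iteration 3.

(-0.0789, 1.4896, -0.9143)

Iteration 1:
  u = (1 - (3.7)·0.0000 - (3)·0.0000) / (7.7) = 0.1299
  v = (10 - (2)·0.0000 - (3)·0.0000) / (9) = 1.1111
  w = (-4 - (3)·0.0000 - (4)·0.0000) / (9) = -0.4444
Iteration 2:
  u = (1 - (3.7)·1.1111 - (3)·-0.4444) / (7.7) = -0.2309
  v = (10 - (2)·0.1299 - (3)·-0.4444) / (9) = 1.2304
  w = (-4 - (3)·0.1299 - (4)·1.1111) / (9) = -0.9816
Iteration 3:
  u = (1 - (3.7)·1.2304 - (3)·-0.9816) / (7.7) = -0.0789
  v = (10 - (2)·-0.2309 - (3)·-0.9816) / (9) = 1.4896
  w = (-4 - (3)·-0.2309 - (4)·1.2304) / (9) = -0.9143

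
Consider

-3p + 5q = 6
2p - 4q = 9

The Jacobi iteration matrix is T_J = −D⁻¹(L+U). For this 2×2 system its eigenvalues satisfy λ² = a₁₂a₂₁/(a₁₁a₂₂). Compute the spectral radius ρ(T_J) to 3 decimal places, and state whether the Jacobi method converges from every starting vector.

a₁₂a₂₁/(a₁₁a₂₂) = (5)·(2) / ((-3)·(-4)) = 0.833333
ρ = √|0.833333| = √0.833333 = 0.913
ρ < 1, so Jacobi converges

0.913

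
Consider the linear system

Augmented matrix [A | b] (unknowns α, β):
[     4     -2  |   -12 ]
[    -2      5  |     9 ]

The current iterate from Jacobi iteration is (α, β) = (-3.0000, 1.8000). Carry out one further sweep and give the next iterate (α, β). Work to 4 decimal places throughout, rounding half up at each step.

(-2.1000, 0.6000)

One sweep:
  α = (-12 - (-2)·1.8000) / (4) = -2.1000
  β = (9 - (-2)·-3.0000) / (5) = 0.6000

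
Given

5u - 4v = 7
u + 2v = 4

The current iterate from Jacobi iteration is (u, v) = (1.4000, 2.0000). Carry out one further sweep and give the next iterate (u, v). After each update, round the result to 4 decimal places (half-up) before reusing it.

(3.0000, 1.3000)

One sweep:
  u = (7 - (-4)·2.0000) / (5) = 3.0000
  v = (4 - (1)·1.4000) / (2) = 1.3000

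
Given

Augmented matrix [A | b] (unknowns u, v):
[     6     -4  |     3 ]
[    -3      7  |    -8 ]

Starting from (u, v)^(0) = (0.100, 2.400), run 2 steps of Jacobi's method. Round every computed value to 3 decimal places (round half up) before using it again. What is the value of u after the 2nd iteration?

Iteration 1:
  u = (3 - (-4)·2.400) / (6) = 2.100
  v = (-8 - (-3)·0.100) / (7) = -1.100
Iteration 2:
  u = (3 - (-4)·-1.100) / (6) = -0.233
  v = (-8 - (-3)·2.100) / (7) = -0.243

-0.233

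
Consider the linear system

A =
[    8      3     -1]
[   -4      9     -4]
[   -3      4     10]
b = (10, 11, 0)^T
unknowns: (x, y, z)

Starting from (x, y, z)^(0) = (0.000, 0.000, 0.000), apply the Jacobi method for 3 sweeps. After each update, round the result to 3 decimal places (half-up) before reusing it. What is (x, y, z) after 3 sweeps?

Iteration 1:
  x = (10 - (3)·0.000 - (-1)·0.000) / (8) = 1.250
  y = (11 - (-4)·0.000 - (-4)·0.000) / (9) = 1.222
  z = (0 - (-3)·0.000 - (4)·0.000) / (10) = 0.000
Iteration 2:
  x = (10 - (3)·1.222 - (-1)·0.000) / (8) = 0.792
  y = (11 - (-4)·1.250 - (-4)·0.000) / (9) = 1.778
  z = (0 - (-3)·1.250 - (4)·1.222) / (10) = -0.114
Iteration 3:
  x = (10 - (3)·1.778 - (-1)·-0.114) / (8) = 0.569
  y = (11 - (-4)·0.792 - (-4)·-0.114) / (9) = 1.524
  z = (0 - (-3)·0.792 - (4)·1.778) / (10) = -0.474

(0.569, 1.524, -0.474)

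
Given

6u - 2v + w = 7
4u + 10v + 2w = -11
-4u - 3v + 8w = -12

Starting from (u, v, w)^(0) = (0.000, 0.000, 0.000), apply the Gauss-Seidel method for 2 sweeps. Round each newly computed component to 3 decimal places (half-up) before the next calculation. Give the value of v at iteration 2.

Iteration 1:
  u = (7 - (-2)·0.000 - (1)·0.000) / (6) = 1.167
  v = (-11 - (4)·1.167 - (2)·0.000) / (10) = -1.567
  w = (-12 - (-4)·1.167 - (-3)·-1.567) / (8) = -1.504
Iteration 2:
  u = (7 - (-2)·-1.567 - (1)·-1.504) / (6) = 0.895
  v = (-11 - (4)·0.895 - (2)·-1.504) / (10) = -1.157
  w = (-12 - (-4)·0.895 - (-3)·-1.157) / (8) = -1.486

-1.157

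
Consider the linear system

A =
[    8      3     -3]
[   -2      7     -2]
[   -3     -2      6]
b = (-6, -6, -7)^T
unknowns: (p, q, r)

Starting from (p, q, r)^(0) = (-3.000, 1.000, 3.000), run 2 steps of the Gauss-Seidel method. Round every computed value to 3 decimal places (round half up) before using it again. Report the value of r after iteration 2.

-2.271

Iteration 1:
  p = (-6 - (3)·1.000 - (-3)·3.000) / (8) = 0.000
  q = (-6 - (-2)·0.000 - (-2)·3.000) / (7) = 0.000
  r = (-7 - (-3)·0.000 - (-2)·0.000) / (6) = -1.167
Iteration 2:
  p = (-6 - (3)·0.000 - (-3)·-1.167) / (8) = -1.188
  q = (-6 - (-2)·-1.188 - (-2)·-1.167) / (7) = -1.530
  r = (-7 - (-3)·-1.188 - (-2)·-1.530) / (6) = -2.271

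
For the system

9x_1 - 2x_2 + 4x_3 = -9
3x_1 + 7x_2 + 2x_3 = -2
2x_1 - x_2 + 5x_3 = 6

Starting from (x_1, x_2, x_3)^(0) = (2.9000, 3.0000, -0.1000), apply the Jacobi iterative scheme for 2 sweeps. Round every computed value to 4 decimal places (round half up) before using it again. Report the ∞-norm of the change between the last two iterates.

1.3289

Iteration 1:
  x_1 = (-9 - (-2)·3.0000 - (4)·-0.1000) / (9) = -0.2889
  x_2 = (-2 - (3)·2.9000 - (2)·-0.1000) / (7) = -1.5000
  x_3 = (6 - (2)·2.9000 - (-1)·3.0000) / (5) = 0.6400
Iteration 2:
  x_1 = (-9 - (-2)·-1.5000 - (4)·0.6400) / (9) = -1.6178
  x_2 = (-2 - (3)·-0.2889 - (2)·0.6400) / (7) = -0.3448
  x_3 = (6 - (2)·-0.2889 - (-1)·-1.5000) / (5) = 1.0156
Change: (-1.3289, 1.1552, 0.3756) → max |·| = 1.3289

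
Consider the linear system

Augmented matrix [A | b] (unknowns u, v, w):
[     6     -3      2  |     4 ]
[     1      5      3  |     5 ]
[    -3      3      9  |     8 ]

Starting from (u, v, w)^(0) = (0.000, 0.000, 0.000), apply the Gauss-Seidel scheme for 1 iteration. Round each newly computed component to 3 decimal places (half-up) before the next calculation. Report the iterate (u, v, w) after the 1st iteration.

Iteration 1:
  u = (4 - (-3)·0.000 - (2)·0.000) / (6) = 0.667
  v = (5 - (1)·0.667 - (3)·0.000) / (5) = 0.867
  w = (8 - (-3)·0.667 - (3)·0.867) / (9) = 0.822

(0.667, 0.867, 0.822)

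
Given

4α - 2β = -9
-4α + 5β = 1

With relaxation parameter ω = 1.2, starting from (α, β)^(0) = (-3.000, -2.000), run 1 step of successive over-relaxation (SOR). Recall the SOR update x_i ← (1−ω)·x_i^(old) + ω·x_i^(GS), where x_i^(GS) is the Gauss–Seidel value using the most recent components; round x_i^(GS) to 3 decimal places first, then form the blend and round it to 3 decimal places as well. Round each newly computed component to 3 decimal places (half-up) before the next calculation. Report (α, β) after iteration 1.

Iteration 1:
  α: GS value = (-9 - (-2)·-2.000) / (4) = -3.250;  α ← (1−ω)·-3.000 + ω·-3.250 = -3.300
  β: GS value = (1 - (-4)·-3.300) / (5) = -2.440;  β ← (1−ω)·-2.000 + ω·-2.440 = -2.528

(-3.300, -2.528)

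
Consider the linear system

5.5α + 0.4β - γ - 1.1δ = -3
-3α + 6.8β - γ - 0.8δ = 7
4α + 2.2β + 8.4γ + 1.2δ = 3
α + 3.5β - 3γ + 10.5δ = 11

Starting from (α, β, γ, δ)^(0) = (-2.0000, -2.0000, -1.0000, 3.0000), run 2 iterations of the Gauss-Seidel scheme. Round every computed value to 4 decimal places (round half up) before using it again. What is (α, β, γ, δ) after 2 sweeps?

(-0.6065, 0.7628, 0.3725, 0.9575)

Iteration 1:
  α = (-3 - (0.4)·-2.0000 - (-1)·-1.0000 - (-1.1)·3.0000) / (5.5) = 0.0182
  β = (7 - (-3)·0.0182 - (-1)·-1.0000 - (-0.8)·3.0000) / (6.8) = 1.2433
  γ = (3 - (4)·0.0182 - (2.2)·1.2433 - (1.2)·3.0000) / (8.4) = -0.4057
  δ = (11 - (1)·0.0182 - (3.5)·1.2433 - (-3)·-0.4057) / (10.5) = 0.5155
Iteration 2:
  α = (-3 - (0.4)·1.2433 - (-1)·-0.4057 - (-1.1)·0.5155) / (5.5) = -0.6065
  β = (7 - (-3)·-0.6065 - (-1)·-0.4057 - (-0.8)·0.5155) / (6.8) = 0.7628
  γ = (3 - (4)·-0.6065 - (2.2)·0.7628 - (1.2)·0.5155) / (8.4) = 0.3725
  δ = (11 - (1)·-0.6065 - (3.5)·0.7628 - (-3)·0.3725) / (10.5) = 0.9575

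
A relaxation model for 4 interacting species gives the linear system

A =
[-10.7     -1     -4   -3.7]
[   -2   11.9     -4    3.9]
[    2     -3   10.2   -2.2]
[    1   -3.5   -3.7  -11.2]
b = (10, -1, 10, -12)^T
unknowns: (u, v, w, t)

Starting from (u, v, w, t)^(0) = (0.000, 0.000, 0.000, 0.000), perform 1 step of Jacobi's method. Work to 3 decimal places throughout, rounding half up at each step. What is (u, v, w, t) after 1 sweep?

(-0.935, -0.084, 0.980, 1.071)

Iteration 1:
  u = (10 - (-1)·0.000 - (-4)·0.000 - (-3.7)·0.000) / (-10.7) = -0.935
  v = (-1 - (-2)·0.000 - (-4)·0.000 - (3.9)·0.000) / (11.9) = -0.084
  w = (10 - (2)·0.000 - (-3)·0.000 - (-2.2)·0.000) / (10.2) = 0.980
  t = (-12 - (1)·0.000 - (-3.5)·0.000 - (-3.7)·0.000) / (-11.2) = 1.071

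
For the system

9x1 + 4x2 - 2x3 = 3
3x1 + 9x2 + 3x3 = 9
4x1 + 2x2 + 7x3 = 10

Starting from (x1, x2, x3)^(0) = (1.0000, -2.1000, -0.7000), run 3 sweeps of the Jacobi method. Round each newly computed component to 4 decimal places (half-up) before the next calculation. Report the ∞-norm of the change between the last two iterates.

Iteration 1:
  x1 = (3 - (4)·-2.1000 - (-2)·-0.7000) / (9) = 1.1111
  x2 = (9 - (3)·1.0000 - (3)·-0.7000) / (9) = 0.9000
  x3 = (10 - (4)·1.0000 - (2)·-2.1000) / (7) = 1.4571
Iteration 2:
  x1 = (3 - (4)·0.9000 - (-2)·1.4571) / (9) = 0.2571
  x2 = (9 - (3)·1.1111 - (3)·1.4571) / (9) = 0.1439
  x3 = (10 - (4)·1.1111 - (2)·0.9000) / (7) = 0.5365
Iteration 3:
  x1 = (3 - (4)·0.1439 - (-2)·0.5365) / (9) = 0.3886
  x2 = (9 - (3)·0.2571 - (3)·0.5365) / (9) = 0.7355
  x3 = (10 - (4)·0.2571 - (2)·0.1439) / (7) = 1.2405
Change: (0.1315, 0.5916, 0.7040) → max |·| = 0.7040

0.7040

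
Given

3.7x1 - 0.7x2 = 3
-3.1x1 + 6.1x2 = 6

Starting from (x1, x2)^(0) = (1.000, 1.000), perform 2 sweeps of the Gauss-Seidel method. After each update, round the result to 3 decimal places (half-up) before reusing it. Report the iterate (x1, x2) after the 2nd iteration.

Iteration 1:
  x1 = (3 - (-0.7)·1.000) / (3.7) = 1.000
  x2 = (6 - (-3.1)·1.000) / (6.1) = 1.492
Iteration 2:
  x1 = (3 - (-0.7)·1.492) / (3.7) = 1.093
  x2 = (6 - (-3.1)·1.093) / (6.1) = 1.539

(1.093, 1.539)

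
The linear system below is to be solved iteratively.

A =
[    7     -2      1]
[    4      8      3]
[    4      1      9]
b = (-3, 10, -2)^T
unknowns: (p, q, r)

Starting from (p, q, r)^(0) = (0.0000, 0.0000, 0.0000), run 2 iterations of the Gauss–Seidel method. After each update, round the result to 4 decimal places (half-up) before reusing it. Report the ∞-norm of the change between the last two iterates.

Iteration 1:
  p = (-3 - (-2)·0.0000 - (1)·0.0000) / (7) = -0.4286
  q = (10 - (4)·-0.4286 - (3)·0.0000) / (8) = 1.4643
  r = (-2 - (4)·-0.4286 - (1)·1.4643) / (9) = -0.1944
Iteration 2:
  p = (-3 - (-2)·1.4643 - (1)·-0.1944) / (7) = 0.0176
  q = (10 - (4)·0.0176 - (3)·-0.1944) / (8) = 1.3141
  r = (-2 - (4)·0.0176 - (1)·1.3141) / (9) = -0.3761
Change: (0.4462, -0.1502, -0.1817) → max |·| = 0.4462

0.4462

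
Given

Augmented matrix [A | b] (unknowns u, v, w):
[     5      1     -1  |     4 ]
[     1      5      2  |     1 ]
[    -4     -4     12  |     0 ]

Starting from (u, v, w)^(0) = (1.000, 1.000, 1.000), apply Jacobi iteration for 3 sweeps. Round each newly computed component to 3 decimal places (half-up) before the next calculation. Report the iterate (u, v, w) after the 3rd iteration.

(0.872, -0.056, 0.262)

Iteration 1:
  u = (4 - (1)·1.000 - (-1)·1.000) / (5) = 0.800
  v = (1 - (1)·1.000 - (2)·1.000) / (5) = -0.400
  w = (0 - (-4)·1.000 - (-4)·1.000) / (12) = 0.667
Iteration 2:
  u = (4 - (1)·-0.400 - (-1)·0.667) / (5) = 1.013
  v = (1 - (1)·0.800 - (2)·0.667) / (5) = -0.227
  w = (0 - (-4)·0.800 - (-4)·-0.400) / (12) = 0.133
Iteration 3:
  u = (4 - (1)·-0.227 - (-1)·0.133) / (5) = 0.872
  v = (1 - (1)·1.013 - (2)·0.133) / (5) = -0.056
  w = (0 - (-4)·1.013 - (-4)·-0.227) / (12) = 0.262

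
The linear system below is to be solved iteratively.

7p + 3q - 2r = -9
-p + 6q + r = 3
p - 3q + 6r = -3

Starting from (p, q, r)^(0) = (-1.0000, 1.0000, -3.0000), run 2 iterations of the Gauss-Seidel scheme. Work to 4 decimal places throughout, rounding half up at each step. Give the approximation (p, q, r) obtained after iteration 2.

(-1.4694, 0.2194, -0.1454)

Iteration 1:
  p = (-9 - (3)·1.0000 - (-2)·-3.0000) / (7) = -2.5714
  q = (3 - (-1)·-2.5714 - (1)·-3.0000) / (6) = 0.5714
  r = (-3 - (1)·-2.5714 - (-3)·0.5714) / (6) = 0.2143
Iteration 2:
  p = (-9 - (3)·0.5714 - (-2)·0.2143) / (7) = -1.4694
  q = (3 - (-1)·-1.4694 - (1)·0.2143) / (6) = 0.2194
  r = (-3 - (1)·-1.4694 - (-3)·0.2194) / (6) = -0.1454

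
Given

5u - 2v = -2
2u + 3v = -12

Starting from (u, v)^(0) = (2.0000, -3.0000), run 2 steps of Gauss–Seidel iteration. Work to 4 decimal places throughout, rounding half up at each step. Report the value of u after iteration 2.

Iteration 1:
  u = (-2 - (-2)·-3.0000) / (5) = -1.6000
  v = (-12 - (2)·-1.6000) / (3) = -2.9333
Iteration 2:
  u = (-2 - (-2)·-2.9333) / (5) = -1.5733
  v = (-12 - (2)·-1.5733) / (3) = -2.9511

-1.5733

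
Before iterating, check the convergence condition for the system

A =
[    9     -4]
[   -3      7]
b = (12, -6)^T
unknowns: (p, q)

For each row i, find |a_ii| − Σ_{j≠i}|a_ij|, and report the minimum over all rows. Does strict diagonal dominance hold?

row 1: |9| − (4) = 5
row 2: |7| − (3) = 4
minimum over rows = 4 → strictly diagonally dominant (convergence guaranteed)

4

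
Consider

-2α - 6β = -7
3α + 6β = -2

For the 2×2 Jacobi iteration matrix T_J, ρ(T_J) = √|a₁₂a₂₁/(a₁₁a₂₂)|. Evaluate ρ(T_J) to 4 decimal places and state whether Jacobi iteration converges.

a₁₂a₂₁/(a₁₁a₂₂) = (-6)·(3) / ((-2)·(6)) = 1.500000
ρ = √|1.500000| = √1.500000 = 1.2247
ρ > 1, so Jacobi diverges

1.2247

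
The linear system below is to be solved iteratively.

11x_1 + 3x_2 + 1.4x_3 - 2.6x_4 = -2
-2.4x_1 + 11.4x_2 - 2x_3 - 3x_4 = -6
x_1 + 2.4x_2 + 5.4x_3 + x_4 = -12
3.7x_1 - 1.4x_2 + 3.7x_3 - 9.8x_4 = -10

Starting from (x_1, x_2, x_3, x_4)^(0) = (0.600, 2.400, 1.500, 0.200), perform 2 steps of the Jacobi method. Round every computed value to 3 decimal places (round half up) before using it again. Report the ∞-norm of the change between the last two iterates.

2.105

Iteration 1:
  x_1 = (-2 - (3)·2.400 - (1.4)·1.500 - (-2.6)·0.200) / (11) = -0.980
  x_2 = (-6 - (-2.4)·0.600 - (-2)·1.500 - (-3)·0.200) / (11.4) = -0.084
  x_3 = (-12 - (1)·0.600 - (2.4)·2.400 - (1)·0.200) / (5.4) = -3.437
  x_4 = (-10 - (3.7)·0.600 - (-1.4)·2.400 - (3.7)·1.500) / (-9.8) = 1.470
Iteration 2:
  x_1 = (-2 - (3)·-0.084 - (1.4)·-3.437 - (-2.6)·1.470) / (11) = 0.626
  x_2 = (-6 - (-2.4)·-0.980 - (-2)·-3.437 - (-3)·1.470) / (11.4) = -0.949
  x_3 = (-12 - (1)·-0.980 - (2.4)·-0.084 - (1)·1.470) / (5.4) = -2.276
  x_4 = (-10 - (3.7)·-0.980 - (-1.4)·-0.084 - (3.7)·-3.437) / (-9.8) = -0.635
Change: (1.606, -0.865, 1.161, -2.105) → max |·| = 2.105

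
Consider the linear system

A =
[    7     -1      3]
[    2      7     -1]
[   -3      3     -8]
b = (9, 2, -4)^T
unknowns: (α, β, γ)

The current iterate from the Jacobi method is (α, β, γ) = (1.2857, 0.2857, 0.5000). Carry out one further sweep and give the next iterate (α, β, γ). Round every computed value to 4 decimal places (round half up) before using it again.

(1.1122, -0.0102, 0.1250)

One sweep:
  α = (9 - (-1)·0.2857 - (3)·0.5000) / (7) = 1.1122
  β = (2 - (2)·1.2857 - (-1)·0.5000) / (7) = -0.0102
  γ = (-4 - (-3)·1.2857 - (3)·0.2857) / (-8) = 0.1250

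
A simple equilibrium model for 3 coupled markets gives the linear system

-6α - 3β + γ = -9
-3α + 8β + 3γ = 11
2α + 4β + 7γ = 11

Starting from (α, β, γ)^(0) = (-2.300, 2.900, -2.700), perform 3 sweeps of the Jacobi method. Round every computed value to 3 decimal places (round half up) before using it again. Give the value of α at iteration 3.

Iteration 1:
  α = (-9 - (-3)·2.900 - (1)·-2.700) / (-6) = -0.400
  β = (11 - (-3)·-2.300 - (3)·-2.700) / (8) = 1.525
  γ = (11 - (2)·-2.300 - (4)·2.900) / (7) = 0.571
Iteration 2:
  α = (-9 - (-3)·1.525 - (1)·0.571) / (-6) = 0.833
  β = (11 - (-3)·-0.400 - (3)·0.571) / (8) = 1.011
  γ = (11 - (2)·-0.400 - (4)·1.525) / (7) = 0.814
Iteration 3:
  α = (-9 - (-3)·1.011 - (1)·0.814) / (-6) = 1.130
  β = (11 - (-3)·0.833 - (3)·0.814) / (8) = 1.382
  γ = (11 - (2)·0.833 - (4)·1.011) / (7) = 0.756

1.130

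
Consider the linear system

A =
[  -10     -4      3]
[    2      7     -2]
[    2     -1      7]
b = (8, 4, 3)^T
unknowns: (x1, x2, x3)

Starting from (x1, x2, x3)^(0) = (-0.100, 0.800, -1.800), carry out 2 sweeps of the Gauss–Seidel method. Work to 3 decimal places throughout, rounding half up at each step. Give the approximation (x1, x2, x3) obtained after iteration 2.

(-0.719, 1.057, 0.785)

Iteration 1:
  x1 = (8 - (-4)·0.800 - (3)·-1.800) / (-10) = -1.660
  x2 = (4 - (2)·-1.660 - (-2)·-1.800) / (7) = 0.531
  x3 = (3 - (2)·-1.660 - (-1)·0.531) / (7) = 0.979
Iteration 2:
  x1 = (8 - (-4)·0.531 - (3)·0.979) / (-10) = -0.719
  x2 = (4 - (2)·-0.719 - (-2)·0.979) / (7) = 1.057
  x3 = (3 - (2)·-0.719 - (-1)·1.057) / (7) = 0.785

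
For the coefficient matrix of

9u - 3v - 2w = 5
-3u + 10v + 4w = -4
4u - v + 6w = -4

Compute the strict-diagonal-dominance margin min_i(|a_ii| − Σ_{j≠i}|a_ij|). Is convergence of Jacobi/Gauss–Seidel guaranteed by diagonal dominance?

row 1: |9| − (3+2) = 4
row 2: |10| − (3+4) = 3
row 3: |6| − (4+1) = 1
minimum over rows = 1 → strictly diagonally dominant (convergence guaranteed)

1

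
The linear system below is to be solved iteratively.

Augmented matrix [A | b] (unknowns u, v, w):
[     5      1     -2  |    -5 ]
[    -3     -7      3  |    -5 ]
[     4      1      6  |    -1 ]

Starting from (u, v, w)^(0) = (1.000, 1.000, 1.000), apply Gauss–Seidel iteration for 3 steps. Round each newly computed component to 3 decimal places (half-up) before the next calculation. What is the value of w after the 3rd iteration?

0.325

Iteration 1:
  u = (-5 - (1)·1.000 - (-2)·1.000) / (5) = -0.800
  v = (-5 - (-3)·-0.800 - (3)·1.000) / (-7) = 1.486
  w = (-1 - (4)·-0.800 - (1)·1.486) / (6) = 0.119
Iteration 2:
  u = (-5 - (1)·1.486 - (-2)·0.119) / (5) = -1.250
  v = (-5 - (-3)·-1.250 - (3)·0.119) / (-7) = 1.301
  w = (-1 - (4)·-1.250 - (1)·1.301) / (6) = 0.450
Iteration 3:
  u = (-5 - (1)·1.301 - (-2)·0.450) / (5) = -1.080
  v = (-5 - (-3)·-1.080 - (3)·0.450) / (-7) = 1.370
  w = (-1 - (4)·-1.080 - (1)·1.370) / (6) = 0.325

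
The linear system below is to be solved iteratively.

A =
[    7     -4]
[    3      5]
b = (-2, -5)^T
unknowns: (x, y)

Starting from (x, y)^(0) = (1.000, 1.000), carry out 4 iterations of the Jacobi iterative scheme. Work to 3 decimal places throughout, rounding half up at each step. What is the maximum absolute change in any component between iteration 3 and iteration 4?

Iteration 1:
  x = (-2 - (-4)·1.000) / (7) = 0.286
  y = (-5 - (3)·1.000) / (5) = -1.600
Iteration 2:
  x = (-2 - (-4)·-1.600) / (7) = -1.200
  y = (-5 - (3)·0.286) / (5) = -1.172
Iteration 3:
  x = (-2 - (-4)·-1.172) / (7) = -0.955
  y = (-5 - (3)·-1.200) / (5) = -0.280
Iteration 4:
  x = (-2 - (-4)·-0.280) / (7) = -0.446
  y = (-5 - (3)·-0.955) / (5) = -0.427
Change: (0.509, -0.147) → max |·| = 0.509

0.509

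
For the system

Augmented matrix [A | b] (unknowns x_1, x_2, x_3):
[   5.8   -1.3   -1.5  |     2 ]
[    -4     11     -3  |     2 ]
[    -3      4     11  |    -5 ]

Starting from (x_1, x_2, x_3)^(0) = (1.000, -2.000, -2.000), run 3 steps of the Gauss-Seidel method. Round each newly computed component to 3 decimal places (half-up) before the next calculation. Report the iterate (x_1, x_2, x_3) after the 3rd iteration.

Iteration 1:
  x_1 = (2 - (-1.3)·-2.000 - (-1.5)·-2.000) / (5.8) = -0.621
  x_2 = (2 - (-4)·-0.621 - (-3)·-2.000) / (11) = -0.589
  x_3 = (-5 - (-3)·-0.621 - (4)·-0.589) / (11) = -0.410
Iteration 2:
  x_1 = (2 - (-1.3)·-0.589 - (-1.5)·-0.410) / (5.8) = 0.107
  x_2 = (2 - (-4)·0.107 - (-3)·-0.410) / (11) = 0.109
  x_3 = (-5 - (-3)·0.107 - (4)·0.109) / (11) = -0.465
Iteration 3:
  x_1 = (2 - (-1.3)·0.109 - (-1.5)·-0.465) / (5.8) = 0.249
  x_2 = (2 - (-4)·0.249 - (-3)·-0.465) / (11) = 0.146
  x_3 = (-5 - (-3)·0.249 - (4)·0.146) / (11) = -0.440

(0.249, 0.146, -0.440)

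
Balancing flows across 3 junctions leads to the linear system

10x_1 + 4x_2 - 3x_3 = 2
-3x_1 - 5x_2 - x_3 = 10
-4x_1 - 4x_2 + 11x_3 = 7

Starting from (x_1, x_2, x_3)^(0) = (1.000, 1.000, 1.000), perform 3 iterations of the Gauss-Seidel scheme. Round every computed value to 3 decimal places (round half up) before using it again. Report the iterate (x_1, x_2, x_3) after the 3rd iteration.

(1.265, -2.774, 0.088)

Iteration 1:
  x_1 = (2 - (4)·1.000 - (-3)·1.000) / (10) = 0.100
  x_2 = (10 - (-3)·0.100 - (-1)·1.000) / (-5) = -2.260
  x_3 = (7 - (-4)·0.100 - (-4)·-2.260) / (11) = -0.149
Iteration 2:
  x_1 = (2 - (4)·-2.260 - (-3)·-0.149) / (10) = 1.059
  x_2 = (10 - (-3)·1.059 - (-1)·-0.149) / (-5) = -2.606
  x_3 = (7 - (-4)·1.059 - (-4)·-2.606) / (11) = 0.074
Iteration 3:
  x_1 = (2 - (4)·-2.606 - (-3)·0.074) / (10) = 1.265
  x_2 = (10 - (-3)·1.265 - (-1)·0.074) / (-5) = -2.774
  x_3 = (7 - (-4)·1.265 - (-4)·-2.774) / (11) = 0.088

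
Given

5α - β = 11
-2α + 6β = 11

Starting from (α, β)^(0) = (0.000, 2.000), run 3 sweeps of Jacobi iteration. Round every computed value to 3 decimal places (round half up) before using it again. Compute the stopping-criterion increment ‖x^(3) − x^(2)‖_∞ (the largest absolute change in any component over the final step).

0.173

Iteration 1:
  α = (11 - (-1)·2.000) / (5) = 2.600
  β = (11 - (-2)·0.000) / (6) = 1.833
Iteration 2:
  α = (11 - (-1)·1.833) / (5) = 2.567
  β = (11 - (-2)·2.600) / (6) = 2.700
Iteration 3:
  α = (11 - (-1)·2.700) / (5) = 2.740
  β = (11 - (-2)·2.567) / (6) = 2.689
Change: (0.173, -0.011) → max |·| = 0.173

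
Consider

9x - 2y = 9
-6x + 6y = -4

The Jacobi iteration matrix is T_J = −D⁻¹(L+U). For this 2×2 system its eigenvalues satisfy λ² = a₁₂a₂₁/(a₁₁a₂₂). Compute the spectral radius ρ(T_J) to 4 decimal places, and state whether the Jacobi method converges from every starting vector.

a₁₂a₂₁/(a₁₁a₂₂) = (-2)·(-6) / ((9)·(6)) = 0.222222
ρ = √|0.222222| = √0.222222 = 0.4714
ρ < 1, so Jacobi converges

0.4714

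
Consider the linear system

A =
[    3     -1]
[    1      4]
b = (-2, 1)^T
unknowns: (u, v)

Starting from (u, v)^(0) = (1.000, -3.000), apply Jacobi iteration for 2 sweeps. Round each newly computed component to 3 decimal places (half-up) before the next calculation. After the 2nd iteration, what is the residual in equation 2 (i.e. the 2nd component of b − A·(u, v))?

-1.001

Iteration 1:
  u = (-2 - (-1)·-3.000) / (3) = -1.667
  v = (1 - (1)·1.000) / (4) = 0.000
Iteration 2:
  u = (-2 - (-1)·0.000) / (3) = -0.667
  v = (1 - (1)·-1.667) / (4) = 0.667
Residual b − A·x = (0.668, -1.001)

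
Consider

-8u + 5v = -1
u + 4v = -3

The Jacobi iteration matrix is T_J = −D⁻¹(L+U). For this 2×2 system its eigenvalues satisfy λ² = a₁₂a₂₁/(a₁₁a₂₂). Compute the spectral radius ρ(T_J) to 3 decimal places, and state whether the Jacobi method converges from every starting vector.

a₁₂a₂₁/(a₁₁a₂₂) = (5)·(1) / ((-8)·(4)) = -0.156250
ρ = √|-0.156250| = √0.156250 = 0.395
ρ < 1, so Jacobi converges

0.395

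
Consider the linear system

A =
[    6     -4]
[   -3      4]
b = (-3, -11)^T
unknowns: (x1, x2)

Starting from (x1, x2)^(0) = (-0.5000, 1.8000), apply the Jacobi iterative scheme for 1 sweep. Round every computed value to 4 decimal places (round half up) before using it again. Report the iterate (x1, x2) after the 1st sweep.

Iteration 1:
  x1 = (-3 - (-4)·1.8000) / (6) = 0.7000
  x2 = (-11 - (-3)·-0.5000) / (4) = -3.1250

(0.7000, -3.1250)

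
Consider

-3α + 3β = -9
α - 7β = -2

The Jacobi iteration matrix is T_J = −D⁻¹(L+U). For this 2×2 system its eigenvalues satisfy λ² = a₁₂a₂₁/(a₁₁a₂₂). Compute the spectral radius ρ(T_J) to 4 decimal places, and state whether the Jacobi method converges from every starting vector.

a₁₂a₂₁/(a₁₁a₂₂) = (3)·(1) / ((-3)·(-7)) = 0.142857
ρ = √|0.142857| = √0.142857 = 0.3780
ρ < 1, so Jacobi converges

0.3780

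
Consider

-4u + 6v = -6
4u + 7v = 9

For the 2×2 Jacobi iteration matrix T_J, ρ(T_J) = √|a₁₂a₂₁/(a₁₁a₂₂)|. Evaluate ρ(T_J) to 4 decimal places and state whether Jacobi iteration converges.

a₁₂a₂₁/(a₁₁a₂₂) = (6)·(4) / ((-4)·(7)) = -0.857143
ρ = √|-0.857143| = √0.857143 = 0.9258
ρ < 1, so Jacobi converges

0.9258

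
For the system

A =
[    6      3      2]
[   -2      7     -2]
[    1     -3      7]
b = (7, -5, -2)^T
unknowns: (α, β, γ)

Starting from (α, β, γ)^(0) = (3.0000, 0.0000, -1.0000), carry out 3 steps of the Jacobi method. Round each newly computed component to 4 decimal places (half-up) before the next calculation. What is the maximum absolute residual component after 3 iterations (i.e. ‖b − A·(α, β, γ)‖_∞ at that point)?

Iteration 1:
  α = (7 - (3)·0.0000 - (2)·-1.0000) / (6) = 1.5000
  β = (-5 - (-2)·3.0000 - (-2)·-1.0000) / (7) = -0.1429
  γ = (-2 - (1)·3.0000 - (-3)·0.0000) / (7) = -0.7143
Iteration 2:
  α = (7 - (3)·-0.1429 - (2)·-0.7143) / (6) = 1.4762
  β = (-5 - (-2)·1.5000 - (-2)·-0.7143) / (7) = -0.4898
  γ = (-2 - (1)·1.5000 - (-3)·-0.1429) / (7) = -0.5612
Iteration 3:
  α = (7 - (3)·-0.4898 - (2)·-0.5612) / (6) = 1.5986
  β = (-5 - (-2)·1.4762 - (-2)·-0.5612) / (7) = -0.4529
  γ = (-2 - (1)·1.4762 - (-3)·-0.4898) / (7) = -0.7065
Residual b − A·x = (0.1801, -0.0455, -0.0118); ∞-norm = 0.1801

0.1801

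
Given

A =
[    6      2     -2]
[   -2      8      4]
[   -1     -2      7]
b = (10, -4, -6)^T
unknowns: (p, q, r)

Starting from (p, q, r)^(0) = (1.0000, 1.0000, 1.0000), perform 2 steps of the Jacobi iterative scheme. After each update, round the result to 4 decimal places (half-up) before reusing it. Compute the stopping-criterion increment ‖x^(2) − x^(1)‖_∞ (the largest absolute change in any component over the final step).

0.8810

Iteration 1:
  p = (10 - (2)·1.0000 - (-2)·1.0000) / (6) = 1.6667
  q = (-4 - (-2)·1.0000 - (4)·1.0000) / (8) = -0.7500
  r = (-6 - (-1)·1.0000 - (-2)·1.0000) / (7) = -0.4286
Iteration 2:
  p = (10 - (2)·-0.7500 - (-2)·-0.4286) / (6) = 1.7738
  q = (-4 - (-2)·1.6667 - (4)·-0.4286) / (8) = 0.1310
  r = (-6 - (-1)·1.6667 - (-2)·-0.7500) / (7) = -0.8333
Change: (0.1071, 0.8810, -0.4047) → max |·| = 0.8810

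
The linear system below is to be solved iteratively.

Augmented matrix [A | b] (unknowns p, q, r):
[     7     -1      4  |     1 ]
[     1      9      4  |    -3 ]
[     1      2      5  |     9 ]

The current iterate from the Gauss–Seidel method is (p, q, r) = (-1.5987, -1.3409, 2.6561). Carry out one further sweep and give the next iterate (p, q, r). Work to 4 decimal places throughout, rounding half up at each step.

One sweep:
  p = (1 - (-1)·-1.3409 - (4)·2.6561) / (7) = -1.5665
  q = (-3 - (1)·-1.5665 - (4)·2.6561) / (9) = -1.3398
  r = (9 - (1)·-1.5665 - (2)·-1.3398) / (5) = 2.6492

(-1.5665, -1.3398, 2.6492)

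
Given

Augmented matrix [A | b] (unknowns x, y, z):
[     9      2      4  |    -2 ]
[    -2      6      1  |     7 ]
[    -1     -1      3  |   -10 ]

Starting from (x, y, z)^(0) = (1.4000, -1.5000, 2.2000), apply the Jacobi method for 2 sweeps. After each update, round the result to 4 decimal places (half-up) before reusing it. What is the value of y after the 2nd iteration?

Iteration 1:
  x = (-2 - (2)·-1.5000 - (4)·2.2000) / (9) = -0.8667
  y = (7 - (-2)·1.4000 - (1)·2.2000) / (6) = 1.2667
  z = (-10 - (-1)·1.4000 - (-1)·-1.5000) / (3) = -3.3667
Iteration 2:
  x = (-2 - (2)·1.2667 - (4)·-3.3667) / (9) = 0.9926
  y = (7 - (-2)·-0.8667 - (1)·-3.3667) / (6) = 1.4389
  z = (-10 - (-1)·-0.8667 - (-1)·1.2667) / (3) = -3.2000

1.4389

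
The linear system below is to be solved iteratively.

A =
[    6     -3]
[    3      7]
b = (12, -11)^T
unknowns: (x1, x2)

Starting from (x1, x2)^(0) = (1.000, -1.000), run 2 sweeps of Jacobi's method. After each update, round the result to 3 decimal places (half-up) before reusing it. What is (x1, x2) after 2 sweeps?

(1.000, -2.214)

Iteration 1:
  x1 = (12 - (-3)·-1.000) / (6) = 1.500
  x2 = (-11 - (3)·1.000) / (7) = -2.000
Iteration 2:
  x1 = (12 - (-3)·-2.000) / (6) = 1.000
  x2 = (-11 - (3)·1.500) / (7) = -2.214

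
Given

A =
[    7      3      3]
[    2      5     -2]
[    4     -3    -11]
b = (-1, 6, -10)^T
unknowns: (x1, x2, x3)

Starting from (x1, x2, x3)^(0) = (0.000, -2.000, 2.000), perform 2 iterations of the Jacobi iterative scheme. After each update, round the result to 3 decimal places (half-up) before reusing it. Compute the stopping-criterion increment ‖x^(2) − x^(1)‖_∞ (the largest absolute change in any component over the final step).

1.481

Iteration 1:
  x1 = (-1 - (3)·-2.000 - (3)·2.000) / (7) = -0.143
  x2 = (6 - (2)·0.000 - (-2)·2.000) / (5) = 2.000
  x3 = (-10 - (4)·0.000 - (-3)·-2.000) / (-11) = 1.455
Iteration 2:
  x1 = (-1 - (3)·2.000 - (3)·1.455) / (7) = -1.624
  x2 = (6 - (2)·-0.143 - (-2)·1.455) / (5) = 1.839
  x3 = (-10 - (4)·-0.143 - (-3)·2.000) / (-11) = 0.312
Change: (-1.481, -0.161, -1.143) → max |·| = 1.481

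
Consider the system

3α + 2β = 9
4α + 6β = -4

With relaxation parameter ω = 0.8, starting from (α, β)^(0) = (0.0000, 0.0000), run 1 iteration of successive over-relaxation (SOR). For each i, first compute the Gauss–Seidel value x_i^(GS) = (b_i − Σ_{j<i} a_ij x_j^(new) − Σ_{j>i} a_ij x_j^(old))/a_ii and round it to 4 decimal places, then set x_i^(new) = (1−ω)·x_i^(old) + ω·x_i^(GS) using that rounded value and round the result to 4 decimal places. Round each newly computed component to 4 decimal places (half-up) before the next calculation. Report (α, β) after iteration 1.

(2.4000, -1.8134)

Iteration 1:
  α: GS value = (9 - (2)·0.0000) / (3) = 3.0000;  α ← (1−ω)·0.0000 + ω·3.0000 = 2.4000
  β: GS value = (-4 - (4)·2.4000) / (6) = -2.2667;  β ← (1−ω)·0.0000 + ω·-2.2667 = -1.8134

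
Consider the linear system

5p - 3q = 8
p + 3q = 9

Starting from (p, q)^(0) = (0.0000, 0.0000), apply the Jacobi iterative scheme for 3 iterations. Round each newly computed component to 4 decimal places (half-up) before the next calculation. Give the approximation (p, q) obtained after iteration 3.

(3.0800, 1.8667)

Iteration 1:
  p = (8 - (-3)·0.0000) / (5) = 1.6000
  q = (9 - (1)·0.0000) / (3) = 3.0000
Iteration 2:
  p = (8 - (-3)·3.0000) / (5) = 3.4000
  q = (9 - (1)·1.6000) / (3) = 2.4667
Iteration 3:
  p = (8 - (-3)·2.4667) / (5) = 3.0800
  q = (9 - (1)·3.4000) / (3) = 1.8667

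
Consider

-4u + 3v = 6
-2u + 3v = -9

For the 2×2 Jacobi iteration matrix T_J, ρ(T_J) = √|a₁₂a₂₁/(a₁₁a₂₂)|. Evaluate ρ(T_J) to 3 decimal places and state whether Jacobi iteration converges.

a₁₂a₂₁/(a₁₁a₂₂) = (3)·(-2) / ((-4)·(3)) = 0.500000
ρ = √|0.500000| = √0.500000 = 0.707
ρ < 1, so Jacobi converges

0.707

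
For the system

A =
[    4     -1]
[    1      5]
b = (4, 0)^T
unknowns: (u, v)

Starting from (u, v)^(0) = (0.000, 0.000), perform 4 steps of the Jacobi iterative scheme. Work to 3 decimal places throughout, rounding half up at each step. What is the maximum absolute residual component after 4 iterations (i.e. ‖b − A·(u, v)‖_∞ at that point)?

Iteration 1:
  u = (4 - (-1)·0.000) / (4) = 1.000
  v = (0 - (1)·0.000) / (5) = 0.000
Iteration 2:
  u = (4 - (-1)·0.000) / (4) = 1.000
  v = (0 - (1)·1.000) / (5) = -0.200
Iteration 3:
  u = (4 - (-1)·-0.200) / (4) = 0.950
  v = (0 - (1)·1.000) / (5) = -0.200
Iteration 4:
  u = (4 - (-1)·-0.200) / (4) = 0.950
  v = (0 - (1)·0.950) / (5) = -0.190
Residual b − A·x = (0.010, 0.000); ∞-norm = 0.010

0.010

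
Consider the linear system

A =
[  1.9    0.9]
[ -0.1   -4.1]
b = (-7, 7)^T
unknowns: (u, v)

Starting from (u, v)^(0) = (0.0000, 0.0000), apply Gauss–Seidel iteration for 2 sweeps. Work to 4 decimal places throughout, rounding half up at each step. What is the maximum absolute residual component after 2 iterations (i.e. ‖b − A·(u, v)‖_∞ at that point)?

0.0167

Iteration 1:
  u = (-7 - (0.9)·0.0000) / (1.9) = -3.6842
  v = (7 - (-0.1)·-3.6842) / (-4.1) = -1.6175
Iteration 2:
  u = (-7 - (0.9)·-1.6175) / (1.9) = -2.9180
  v = (7 - (-0.1)·-2.9180) / (-4.1) = -1.6361
Residual b − A·x = (0.0167, 0.0002); ∞-norm = 0.0167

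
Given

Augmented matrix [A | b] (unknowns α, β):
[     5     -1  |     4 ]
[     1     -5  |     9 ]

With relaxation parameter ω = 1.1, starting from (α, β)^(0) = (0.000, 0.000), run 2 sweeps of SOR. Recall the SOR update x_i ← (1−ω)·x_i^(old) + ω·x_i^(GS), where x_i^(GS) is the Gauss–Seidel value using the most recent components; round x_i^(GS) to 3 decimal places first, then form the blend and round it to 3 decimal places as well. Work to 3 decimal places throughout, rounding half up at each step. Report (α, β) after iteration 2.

Iteration 1:
  α: GS value = (4 - (-1)·0.000) / (5) = 0.800;  α ← (1−ω)·0.000 + ω·0.800 = 0.880
  β: GS value = (9 - (1)·0.880) / (-5) = -1.624;  β ← (1−ω)·0.000 + ω·-1.624 = -1.786
Iteration 2:
  α: GS value = (4 - (-1)·-1.786) / (5) = 0.443;  α ← (1−ω)·0.880 + ω·0.443 = 0.399
  β: GS value = (9 - (1)·0.399) / (-5) = -1.720;  β ← (1−ω)·-1.786 + ω·-1.720 = -1.713

(0.399, -1.713)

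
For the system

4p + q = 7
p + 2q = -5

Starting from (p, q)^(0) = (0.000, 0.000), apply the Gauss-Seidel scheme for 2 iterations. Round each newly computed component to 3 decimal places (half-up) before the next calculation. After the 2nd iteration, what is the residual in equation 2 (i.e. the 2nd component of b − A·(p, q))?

0.000

Iteration 1:
  p = (7 - (1)·0.000) / (4) = 1.750
  q = (-5 - (1)·1.750) / (2) = -3.375
Iteration 2:
  p = (7 - (1)·-3.375) / (4) = 2.594
  q = (-5 - (1)·2.594) / (2) = -3.797
Residual b − A·x = (0.421, 0.000)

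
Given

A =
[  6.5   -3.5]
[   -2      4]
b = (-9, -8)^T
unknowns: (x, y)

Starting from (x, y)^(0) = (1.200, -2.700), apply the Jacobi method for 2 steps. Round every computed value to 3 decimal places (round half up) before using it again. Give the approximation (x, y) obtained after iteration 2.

(-2.138, -3.419)

Iteration 1:
  x = (-9 - (-3.5)·-2.700) / (6.5) = -2.838
  y = (-8 - (-2)·1.200) / (4) = -1.400
Iteration 2:
  x = (-9 - (-3.5)·-1.400) / (6.5) = -2.138
  y = (-8 - (-2)·-2.838) / (4) = -3.419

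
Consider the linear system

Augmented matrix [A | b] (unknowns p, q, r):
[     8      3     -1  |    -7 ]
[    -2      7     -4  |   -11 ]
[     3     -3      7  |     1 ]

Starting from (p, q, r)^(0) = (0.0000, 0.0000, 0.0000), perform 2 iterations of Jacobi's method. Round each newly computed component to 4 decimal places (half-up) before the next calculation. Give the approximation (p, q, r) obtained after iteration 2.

(-0.2679, -1.7398, -0.1556)

Iteration 1:
  p = (-7 - (3)·0.0000 - (-1)·0.0000) / (8) = -0.8750
  q = (-11 - (-2)·0.0000 - (-4)·0.0000) / (7) = -1.5714
  r = (1 - (3)·0.0000 - (-3)·0.0000) / (7) = 0.1429
Iteration 2:
  p = (-7 - (3)·-1.5714 - (-1)·0.1429) / (8) = -0.2679
  q = (-11 - (-2)·-0.8750 - (-4)·0.1429) / (7) = -1.7398
  r = (1 - (3)·-0.8750 - (-3)·-1.5714) / (7) = -0.1556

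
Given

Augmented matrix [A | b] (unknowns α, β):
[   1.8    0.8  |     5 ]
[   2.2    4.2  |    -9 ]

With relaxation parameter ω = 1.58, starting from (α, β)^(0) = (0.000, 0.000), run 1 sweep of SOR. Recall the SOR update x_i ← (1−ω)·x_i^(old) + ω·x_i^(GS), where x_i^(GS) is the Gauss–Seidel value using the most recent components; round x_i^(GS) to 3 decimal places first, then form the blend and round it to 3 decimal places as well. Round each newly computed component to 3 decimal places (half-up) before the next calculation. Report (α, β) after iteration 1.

(4.389, -7.018)

Iteration 1:
  α: GS value = (5 - (0.8)·0.000) / (1.8) = 2.778;  α ← (1−ω)·0.000 + ω·2.778 = 4.389
  β: GS value = (-9 - (2.2)·4.389) / (4.2) = -4.442;  β ← (1−ω)·0.000 + ω·-4.442 = -7.018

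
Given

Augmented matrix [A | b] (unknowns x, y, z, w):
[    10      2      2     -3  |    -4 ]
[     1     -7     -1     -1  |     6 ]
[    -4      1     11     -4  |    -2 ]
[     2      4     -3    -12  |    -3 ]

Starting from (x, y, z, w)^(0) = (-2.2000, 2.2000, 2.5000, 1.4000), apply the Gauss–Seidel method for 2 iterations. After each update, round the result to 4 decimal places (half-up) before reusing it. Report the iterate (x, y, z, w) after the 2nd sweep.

Iteration 1:
  x = (-4 - (2)·2.2000 - (2)·2.5000 - (-3)·1.4000) / (10) = -0.9200
  y = (6 - (1)·-0.9200 - (-1)·2.5000 - (-1)·1.4000) / (-7) = -1.5457
  z = (-2 - (-4)·-0.9200 - (1)·-1.5457 - (-4)·1.4000) / (11) = 0.1332
  w = (-3 - (2)·-0.9200 - (4)·-1.5457 - (-3)·0.1332) / (-12) = -0.4519
Iteration 2:
  x = (-4 - (2)·-1.5457 - (2)·0.1332 - (-3)·-0.4519) / (10) = -0.2531
  y = (6 - (1)·-0.2531 - (-1)·0.1332 - (-1)·-0.4519) / (-7) = -0.8478
  z = (-2 - (-4)·-0.2531 - (1)·-0.8478 - (-4)·-0.4519) / (11) = -0.3611
  w = (-3 - (2)·-0.2531 - (4)·-0.8478 - (-3)·-0.3611) / (-12) = 0.0155

(-0.2531, -0.8478, -0.3611, 0.0155)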